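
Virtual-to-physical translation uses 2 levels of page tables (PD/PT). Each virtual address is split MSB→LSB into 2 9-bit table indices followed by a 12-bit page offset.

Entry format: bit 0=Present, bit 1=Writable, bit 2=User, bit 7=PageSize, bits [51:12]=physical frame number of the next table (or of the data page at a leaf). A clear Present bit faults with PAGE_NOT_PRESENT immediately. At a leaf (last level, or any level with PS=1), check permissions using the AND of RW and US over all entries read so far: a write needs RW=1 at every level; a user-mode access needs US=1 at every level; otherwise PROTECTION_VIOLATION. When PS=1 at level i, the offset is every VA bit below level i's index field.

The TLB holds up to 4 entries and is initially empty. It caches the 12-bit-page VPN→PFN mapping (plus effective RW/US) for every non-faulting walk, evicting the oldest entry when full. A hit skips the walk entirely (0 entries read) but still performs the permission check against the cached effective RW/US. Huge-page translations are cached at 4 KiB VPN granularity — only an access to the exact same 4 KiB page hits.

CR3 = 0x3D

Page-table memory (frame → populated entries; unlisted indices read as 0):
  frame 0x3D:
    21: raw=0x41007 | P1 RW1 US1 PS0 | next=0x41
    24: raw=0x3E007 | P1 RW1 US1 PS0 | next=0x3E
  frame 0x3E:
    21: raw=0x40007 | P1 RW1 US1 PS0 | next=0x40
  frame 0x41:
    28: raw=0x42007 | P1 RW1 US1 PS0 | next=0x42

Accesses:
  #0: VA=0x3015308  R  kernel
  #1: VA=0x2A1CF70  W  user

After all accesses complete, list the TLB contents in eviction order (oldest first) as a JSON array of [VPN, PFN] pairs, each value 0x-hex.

Walk each access:
#0 VA=0x3015308 (r,kernel):
  lvl0: tbl 0x3D, slot 24 ⇒ 0x3E007 (P1/RW1/US1/PS0)
  lvl1: tbl 0x3E, slot 21 ⇒ 0x40007 (P1/RW1/US1/PS0)
  → PA=0x40308  (2 entries read)
#1 VA=0x2A1CF70 (w,user):
  lvl0: tbl 0x3D, slot 21 ⇒ 0x41007 (P1/RW1/US1/PS0)
  lvl1: tbl 0x41, slot 28 ⇒ 0x42007 (P1/RW1/US1/PS0)
  → PA=0x42F70  (2 entries read)

TLB: [["0x3015", "0x40"], ["0x2A1C", "0x42"]]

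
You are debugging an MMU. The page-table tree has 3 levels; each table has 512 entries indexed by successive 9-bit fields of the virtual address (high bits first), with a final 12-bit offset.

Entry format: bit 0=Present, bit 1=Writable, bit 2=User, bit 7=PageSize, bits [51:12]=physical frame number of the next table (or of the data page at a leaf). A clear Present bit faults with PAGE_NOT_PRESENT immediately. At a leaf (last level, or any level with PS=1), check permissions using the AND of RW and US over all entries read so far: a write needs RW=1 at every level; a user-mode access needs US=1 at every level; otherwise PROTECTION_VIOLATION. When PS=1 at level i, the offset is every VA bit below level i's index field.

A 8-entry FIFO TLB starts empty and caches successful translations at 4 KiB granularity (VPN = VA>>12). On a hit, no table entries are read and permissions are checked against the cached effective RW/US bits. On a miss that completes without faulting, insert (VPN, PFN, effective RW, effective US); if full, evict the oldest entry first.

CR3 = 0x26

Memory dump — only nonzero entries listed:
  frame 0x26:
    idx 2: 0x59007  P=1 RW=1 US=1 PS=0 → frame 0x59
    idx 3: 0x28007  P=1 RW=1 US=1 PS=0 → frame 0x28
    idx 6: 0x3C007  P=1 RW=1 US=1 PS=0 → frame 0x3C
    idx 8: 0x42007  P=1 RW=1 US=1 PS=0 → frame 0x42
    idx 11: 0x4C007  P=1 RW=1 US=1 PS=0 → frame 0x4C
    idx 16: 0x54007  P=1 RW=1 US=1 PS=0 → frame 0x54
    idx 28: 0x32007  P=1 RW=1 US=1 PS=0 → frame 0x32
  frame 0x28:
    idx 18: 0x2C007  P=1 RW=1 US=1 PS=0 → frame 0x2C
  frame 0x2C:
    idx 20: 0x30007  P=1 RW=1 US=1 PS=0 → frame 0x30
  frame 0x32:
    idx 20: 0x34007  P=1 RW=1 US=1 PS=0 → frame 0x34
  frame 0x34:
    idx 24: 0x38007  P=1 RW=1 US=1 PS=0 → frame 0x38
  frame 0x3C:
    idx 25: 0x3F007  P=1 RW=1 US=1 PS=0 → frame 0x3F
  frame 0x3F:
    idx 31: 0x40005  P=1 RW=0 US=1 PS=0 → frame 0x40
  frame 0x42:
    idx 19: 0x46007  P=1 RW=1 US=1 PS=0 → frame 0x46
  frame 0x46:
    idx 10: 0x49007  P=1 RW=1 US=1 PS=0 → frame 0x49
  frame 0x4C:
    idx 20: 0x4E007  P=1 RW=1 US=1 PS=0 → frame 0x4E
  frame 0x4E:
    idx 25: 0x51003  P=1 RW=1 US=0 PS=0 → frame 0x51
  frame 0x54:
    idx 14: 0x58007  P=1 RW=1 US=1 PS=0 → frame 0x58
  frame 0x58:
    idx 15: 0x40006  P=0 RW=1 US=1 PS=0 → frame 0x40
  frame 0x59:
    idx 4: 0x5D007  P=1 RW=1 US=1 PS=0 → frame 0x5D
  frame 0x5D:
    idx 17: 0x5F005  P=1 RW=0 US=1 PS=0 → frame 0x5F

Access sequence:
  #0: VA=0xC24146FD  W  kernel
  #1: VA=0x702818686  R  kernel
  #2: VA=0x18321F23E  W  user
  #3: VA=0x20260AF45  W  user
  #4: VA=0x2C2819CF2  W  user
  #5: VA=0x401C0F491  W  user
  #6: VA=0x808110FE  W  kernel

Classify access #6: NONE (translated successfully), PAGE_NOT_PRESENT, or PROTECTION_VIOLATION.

Walk each access:
#0 VA=0xC24146FD (w,kernel):
  lvl0: tbl 0x26, slot 3 ⇒ 0x28007 (P1/RW1/US1/PS0)
  lvl1: tbl 0x28, slot 18 ⇒ 0x2C007 (P1/RW1/US1/PS0)
  lvl2: tbl 0x2C, slot 20 ⇒ 0x30007 (P1/RW1/US1/PS0)
  ⇒ phys 0x306FD  [3 reads]
#1 VA=0x702818686 (r,kernel):
  lvl0: tbl 0x26, slot 28 ⇒ 0x32007 (P1/RW1/US1/PS0)
  lvl1: tbl 0x32, slot 20 ⇒ 0x34007 (P1/RW1/US1/PS0)
  lvl2: tbl 0x34, slot 24 ⇒ 0x38007 (P1/RW1/US1/PS0)
  ⇒ phys 0x38686  [3 reads]
#2 VA=0x18321F23E (w,user):
  lvl0: tbl 0x26, slot 6 ⇒ 0x3C007 (P1/RW1/US1/PS0)
  lvl1: tbl 0x3C, slot 25 ⇒ 0x3F007 (P1/RW1/US1/PS0)
  lvl2: tbl 0x3F, slot 31 ⇒ 0x40005 (P1/RW0/US1/PS0)
  ⇒ fault: PROTECTION_VIOLATION  — 3 lookups
#3 VA=0x20260AF45 (w,user):
  lvl0: tbl 0x26, slot 8 ⇒ 0x42007 (P1/RW1/US1/PS0)
  lvl1: tbl 0x42, slot 19 ⇒ 0x46007 (P1/RW1/US1/PS0)
  lvl2: tbl 0x46, slot 10 ⇒ 0x49007 (P1/RW1/US1/PS0)
  ⇒ phys 0x49F45  [3 reads]
#4 VA=0x2C2819CF2 (w,user):
  lvl0: tbl 0x26, slot 11 ⇒ 0x4C007 (P1/RW1/US1/PS0)
  lvl1: tbl 0x4C, slot 20 ⇒ 0x4E007 (P1/RW1/US1/PS0)
  lvl2: tbl 0x4E, slot 25 ⇒ 0x51003 (P1/RW1/US0/PS0)
  ⇒ fault: PROTECTION_VIOLATION  — 3 lookups
#5 VA=0x401C0F491 (w,user):
  lvl0: tbl 0x26, slot 16 ⇒ 0x54007 (P1/RW1/US1/PS0)
  lvl1: tbl 0x54, slot 14 ⇒ 0x58007 (P1/RW1/US1/PS0)
  lvl2: tbl 0x58, slot 15 ⇒ 0x40006 (P0/RW1/US1/PS0)
  ⇒ fault: PAGE_NOT_PRESENT  — 3 lookups
#6 VA=0x808110FE (w,kernel):
  lvl0: tbl 0x26, slot 2 ⇒ 0x59007 (P1/RW1/US1/PS0)
  lvl1: tbl 0x59, slot 4 ⇒ 0x5D007 (P1/RW1/US1/PS0)
  lvl2: tbl 0x5D, slot 17 ⇒ 0x5F005 (P1/RW0/US1/PS0)
  ⇒ fault: PROTECTION_VIOLATION  — 3 lookups

Access #6 fault: PROTECTION_VIOLATION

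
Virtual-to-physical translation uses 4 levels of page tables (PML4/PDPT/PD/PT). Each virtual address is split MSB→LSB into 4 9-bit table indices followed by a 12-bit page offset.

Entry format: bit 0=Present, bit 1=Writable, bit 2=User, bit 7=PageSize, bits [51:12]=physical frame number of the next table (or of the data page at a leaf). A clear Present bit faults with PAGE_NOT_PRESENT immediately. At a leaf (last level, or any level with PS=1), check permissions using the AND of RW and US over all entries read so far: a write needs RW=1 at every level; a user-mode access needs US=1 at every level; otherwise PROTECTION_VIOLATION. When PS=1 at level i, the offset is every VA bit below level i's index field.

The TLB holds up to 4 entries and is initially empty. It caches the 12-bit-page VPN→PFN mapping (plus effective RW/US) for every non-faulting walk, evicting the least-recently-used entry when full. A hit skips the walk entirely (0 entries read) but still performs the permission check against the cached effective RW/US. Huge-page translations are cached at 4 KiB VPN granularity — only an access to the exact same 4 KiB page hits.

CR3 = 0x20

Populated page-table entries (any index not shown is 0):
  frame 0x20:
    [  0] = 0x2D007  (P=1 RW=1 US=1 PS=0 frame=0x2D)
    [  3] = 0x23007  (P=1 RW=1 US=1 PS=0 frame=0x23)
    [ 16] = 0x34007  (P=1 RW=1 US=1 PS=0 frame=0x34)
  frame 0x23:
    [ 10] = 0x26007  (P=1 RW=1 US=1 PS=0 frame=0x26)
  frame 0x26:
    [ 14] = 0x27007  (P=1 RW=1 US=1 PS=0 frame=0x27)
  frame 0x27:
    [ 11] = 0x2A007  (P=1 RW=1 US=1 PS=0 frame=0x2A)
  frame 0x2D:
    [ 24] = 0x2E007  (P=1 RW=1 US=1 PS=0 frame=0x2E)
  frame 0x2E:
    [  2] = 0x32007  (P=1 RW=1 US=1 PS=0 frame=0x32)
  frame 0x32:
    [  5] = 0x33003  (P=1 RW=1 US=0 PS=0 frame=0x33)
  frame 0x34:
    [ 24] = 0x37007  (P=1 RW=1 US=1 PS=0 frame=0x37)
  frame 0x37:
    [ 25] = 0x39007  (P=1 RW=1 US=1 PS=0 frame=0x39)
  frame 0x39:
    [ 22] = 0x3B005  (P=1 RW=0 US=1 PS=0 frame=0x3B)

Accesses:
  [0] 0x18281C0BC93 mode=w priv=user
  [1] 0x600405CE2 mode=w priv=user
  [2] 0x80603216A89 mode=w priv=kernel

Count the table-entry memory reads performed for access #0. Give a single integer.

Walk each access:
#0 VA=0x18281C0BC93 (w,user):
  L0 @0x20[3] → 0x23007  P=1,RW=1,US=1,PS=0
  L1 @0x23[10] → 0x26007  P=1,RW=1,US=1,PS=0
  L2 @0x26[14] → 0x27007  P=1,RW=1,US=1,PS=0
  L3 @0x27[11] → 0x2A007  P=1,RW=1,US=1,PS=0
  → PA=0x2AC93  (4 entries read)
#1 VA=0x600405CE2 (w,user):
  L0 @0x20[0] → 0x2D007  P=1,RW=1,US=1,PS=0
  L1 @0x2D[24] → 0x2E007  P=1,RW=1,US=1,PS=0
  L2 @0x2E[2] → 0x32007  P=1,RW=1,US=1,PS=0
  L3 @0x32[5] → 0x33003  P=1,RW=1,US=0,PS=0
  ✗ PROTECTION_VIOLATION  [4 reads]
#2 VA=0x80603216A89 (w,kernel):
  L0 @0x20[16] → 0x34007  P=1,RW=1,US=1,PS=0
  L1 @0x34[24] → 0x37007  P=1,RW=1,US=1,PS=0
  L2 @0x37[25] → 0x39007  P=1,RW=1,US=1,PS=0
  L3 @0x39[22] → 0x3B005  P=1,RW=0,US=1,PS=0
  ✗ PROTECTION_VIOLATION  [4 reads]

Entries read for #0: 4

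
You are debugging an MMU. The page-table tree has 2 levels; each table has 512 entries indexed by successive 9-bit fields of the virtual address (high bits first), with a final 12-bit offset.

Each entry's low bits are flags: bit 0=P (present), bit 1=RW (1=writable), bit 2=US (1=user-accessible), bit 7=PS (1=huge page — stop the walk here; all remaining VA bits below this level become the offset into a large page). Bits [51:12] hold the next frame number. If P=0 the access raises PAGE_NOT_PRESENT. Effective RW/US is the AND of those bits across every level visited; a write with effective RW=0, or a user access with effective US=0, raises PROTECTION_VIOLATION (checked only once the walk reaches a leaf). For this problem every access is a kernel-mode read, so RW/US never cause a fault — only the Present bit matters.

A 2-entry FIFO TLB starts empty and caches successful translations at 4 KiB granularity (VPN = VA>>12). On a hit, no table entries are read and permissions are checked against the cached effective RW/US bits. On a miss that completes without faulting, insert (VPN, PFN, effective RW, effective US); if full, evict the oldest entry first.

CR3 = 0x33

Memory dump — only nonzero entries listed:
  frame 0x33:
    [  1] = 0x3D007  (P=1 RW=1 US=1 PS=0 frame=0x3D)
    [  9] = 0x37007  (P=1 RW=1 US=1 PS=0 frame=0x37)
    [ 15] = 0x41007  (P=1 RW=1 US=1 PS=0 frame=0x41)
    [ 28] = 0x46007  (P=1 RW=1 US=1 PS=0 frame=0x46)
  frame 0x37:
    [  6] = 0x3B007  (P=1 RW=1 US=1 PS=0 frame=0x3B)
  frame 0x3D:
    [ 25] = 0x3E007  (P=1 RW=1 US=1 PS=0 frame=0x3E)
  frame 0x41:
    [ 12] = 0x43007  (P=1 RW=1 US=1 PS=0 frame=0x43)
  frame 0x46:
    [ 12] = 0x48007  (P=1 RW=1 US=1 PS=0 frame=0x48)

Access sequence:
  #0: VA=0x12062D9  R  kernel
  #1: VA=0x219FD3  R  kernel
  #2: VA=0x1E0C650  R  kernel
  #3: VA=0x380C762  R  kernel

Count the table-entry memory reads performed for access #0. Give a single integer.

Walk each access:
#0 VA=0x12062D9 (r,kernel):
  lvl0: tbl 0x33, slot 9 ⇒ 0x37007 (P1/RW1/US1/PS0)
  lvl1: tbl 0x37, slot 6 ⇒ 0x3B007 (P1/RW1/US1/PS0)
  ✓ 0x3B2D9  — 2 lookups
#1 VA=0x219FD3 (r,kernel):
  lvl0: tbl 0x33, slot 1 ⇒ 0x3D007 (P1/RW1/US1/PS0)
  lvl1: tbl 0x3D, slot 25 ⇒ 0x3E007 (P1/RW1/US1/PS0)
  ✓ 0x3EFD3  — 2 lookups
#2 VA=0x1E0C650 (r,kernel):
  lvl0: tbl 0x33, slot 15 ⇒ 0x41007 (P1/RW1/US1/PS0)
  lvl1: tbl 0x41, slot 12 ⇒ 0x43007 (P1/RW1/US1/PS0)
  ✓ 0x43650  — 2 lookups
#3 VA=0x380C762 (r,kernel):
  lvl0: tbl 0x33, slot 28 ⇒ 0x46007 (P1/RW1/US1/PS0)
  lvl1: tbl 0x46, slot 12 ⇒ 0x48007 (P1/RW1/US1/PS0)
  ✓ 0x48762  — 2 lookups

Entries read for #0: 2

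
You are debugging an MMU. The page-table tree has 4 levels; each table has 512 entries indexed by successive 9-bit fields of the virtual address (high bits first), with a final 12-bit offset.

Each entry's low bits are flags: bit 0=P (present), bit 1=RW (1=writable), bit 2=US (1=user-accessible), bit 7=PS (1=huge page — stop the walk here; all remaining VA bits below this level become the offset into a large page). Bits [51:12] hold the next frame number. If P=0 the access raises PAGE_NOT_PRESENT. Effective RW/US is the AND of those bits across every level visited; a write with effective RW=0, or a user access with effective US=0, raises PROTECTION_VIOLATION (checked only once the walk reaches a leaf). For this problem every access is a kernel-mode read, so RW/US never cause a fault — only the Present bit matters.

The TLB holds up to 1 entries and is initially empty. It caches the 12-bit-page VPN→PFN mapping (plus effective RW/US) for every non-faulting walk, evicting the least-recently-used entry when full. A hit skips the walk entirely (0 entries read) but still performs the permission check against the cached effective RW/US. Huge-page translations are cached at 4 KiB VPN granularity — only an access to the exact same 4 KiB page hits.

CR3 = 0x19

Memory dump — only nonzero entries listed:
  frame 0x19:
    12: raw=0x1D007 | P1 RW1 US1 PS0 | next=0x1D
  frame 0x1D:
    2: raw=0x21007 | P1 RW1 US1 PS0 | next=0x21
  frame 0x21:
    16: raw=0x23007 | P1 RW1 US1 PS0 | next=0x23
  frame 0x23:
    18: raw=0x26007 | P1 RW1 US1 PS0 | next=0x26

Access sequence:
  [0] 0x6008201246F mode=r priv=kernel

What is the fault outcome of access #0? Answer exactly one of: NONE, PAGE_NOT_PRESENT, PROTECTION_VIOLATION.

Trace:
#0 VA=0x6008201246F (r,kernel):
  L0: frame=0x19 idx=12 entry=0x1D007 [P=1 RW=1 US=1 PS=0]
  L1: frame=0x1D idx=2 entry=0x21007 [P=1 RW=1 US=1 PS=0]
  L2: frame=0x21 idx=16 entry=0x23007 [P=1 RW=1 US=1 PS=0]
  L3: frame=0x23 idx=18 entry=0x26007 [P=1 RW=1 US=1 PS=0]
  ⇒ phys 0x2646F  [4 reads]

Access #0 fault: NONE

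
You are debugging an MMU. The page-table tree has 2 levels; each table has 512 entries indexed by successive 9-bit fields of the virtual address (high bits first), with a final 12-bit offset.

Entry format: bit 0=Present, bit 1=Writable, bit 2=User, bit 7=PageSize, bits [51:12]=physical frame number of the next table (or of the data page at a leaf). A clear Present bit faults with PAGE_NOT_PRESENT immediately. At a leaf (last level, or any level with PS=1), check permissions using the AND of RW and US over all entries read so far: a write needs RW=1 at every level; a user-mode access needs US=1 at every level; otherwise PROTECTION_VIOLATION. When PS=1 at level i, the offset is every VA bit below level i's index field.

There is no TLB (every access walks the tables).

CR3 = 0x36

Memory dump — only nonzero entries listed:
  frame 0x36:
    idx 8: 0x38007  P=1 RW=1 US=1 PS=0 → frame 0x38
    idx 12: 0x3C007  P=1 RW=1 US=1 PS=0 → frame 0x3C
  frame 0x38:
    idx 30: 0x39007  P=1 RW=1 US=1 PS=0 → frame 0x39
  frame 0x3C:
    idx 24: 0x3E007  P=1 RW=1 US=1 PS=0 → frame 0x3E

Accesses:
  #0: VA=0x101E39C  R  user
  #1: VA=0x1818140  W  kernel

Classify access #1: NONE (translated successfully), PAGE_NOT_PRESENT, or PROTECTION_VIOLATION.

Per-access translation:
#0 VA=0x101E39C (r,user):
  L0: frame=0x36 idx=8 entry=0x38007 [P=1 RW=1 US=1 PS=0]
  L1: frame=0x38 idx=30 entry=0x39007 [P=1 RW=1 US=1 PS=0]
  ⇒ phys 0x3939C  [2 reads]
#1 VA=0x1818140 (w,kernel):
  L0: frame=0x36 idx=12 entry=0x3C007 [P=1 RW=1 US=1 PS=0]
  L1: frame=0x3C idx=24 entry=0x3E007 [P=1 RW=1 US=1 PS=0]
  ⇒ phys 0x3E140  [2 reads]

Access #1 fault: NONE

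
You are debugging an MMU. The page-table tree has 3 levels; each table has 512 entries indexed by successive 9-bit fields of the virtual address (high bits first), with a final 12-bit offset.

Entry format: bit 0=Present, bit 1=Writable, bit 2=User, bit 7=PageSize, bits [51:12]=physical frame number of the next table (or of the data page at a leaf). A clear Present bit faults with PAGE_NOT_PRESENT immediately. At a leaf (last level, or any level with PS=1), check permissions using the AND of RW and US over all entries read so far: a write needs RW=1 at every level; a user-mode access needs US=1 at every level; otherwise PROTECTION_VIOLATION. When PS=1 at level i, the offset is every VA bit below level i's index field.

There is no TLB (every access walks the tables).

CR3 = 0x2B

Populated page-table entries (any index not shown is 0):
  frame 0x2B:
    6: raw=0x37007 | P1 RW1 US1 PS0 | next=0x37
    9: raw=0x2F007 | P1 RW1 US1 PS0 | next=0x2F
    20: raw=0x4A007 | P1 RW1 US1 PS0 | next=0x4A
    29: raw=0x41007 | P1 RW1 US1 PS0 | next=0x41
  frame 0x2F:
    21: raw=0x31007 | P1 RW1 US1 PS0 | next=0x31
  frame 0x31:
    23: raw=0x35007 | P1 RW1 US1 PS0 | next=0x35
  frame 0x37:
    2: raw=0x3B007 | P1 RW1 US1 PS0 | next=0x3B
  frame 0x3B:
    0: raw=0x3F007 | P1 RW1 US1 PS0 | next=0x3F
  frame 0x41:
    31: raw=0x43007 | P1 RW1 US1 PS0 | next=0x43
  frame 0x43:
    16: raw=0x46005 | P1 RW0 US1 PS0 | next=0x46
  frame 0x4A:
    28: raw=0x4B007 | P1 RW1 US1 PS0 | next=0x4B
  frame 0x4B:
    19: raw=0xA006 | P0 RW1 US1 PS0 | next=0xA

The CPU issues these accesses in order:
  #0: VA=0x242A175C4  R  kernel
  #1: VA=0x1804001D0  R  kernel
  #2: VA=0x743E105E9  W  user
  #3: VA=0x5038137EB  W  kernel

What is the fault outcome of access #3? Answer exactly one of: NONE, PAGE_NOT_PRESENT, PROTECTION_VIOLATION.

Per-access translation:
#0 VA=0x242A175C4 (r,kernel):
  lvl0: tbl 0x2B, slot 9 ⇒ 0x2F007 (P1/RW1/US1/PS0)
  lvl1: tbl 0x2F, slot 21 ⇒ 0x31007 (P1/RW1/US1/PS0)
  lvl2: tbl 0x31, slot 23 ⇒ 0x35007 (P1/RW1/US1/PS0)
  → PA=0x355C4  (3 entries read)
#1 VA=0x1804001D0 (r,kernel):
  lvl0: tbl 0x2B, slot 6 ⇒ 0x37007 (P1/RW1/US1/PS0)
  lvl1: tbl 0x37, slot 2 ⇒ 0x3B007 (P1/RW1/US1/PS0)
  lvl2: tbl 0x3B, slot 0 ⇒ 0x3F007 (P1/RW1/US1/PS0)
  → PA=0x3F1D0  (3 entries read)
#2 VA=0x743E105E9 (w,user):
  lvl0: tbl 0x2B, slot 29 ⇒ 0x41007 (P1/RW1/US1/PS0)
  lvl1: tbl 0x41, slot 31 ⇒ 0x43007 (P1/RW1/US1/PS0)
  lvl2: tbl 0x43, slot 16 ⇒ 0x46005 (P1/RW0/US1/PS0)
  → PROTECTION_VIOLATION  (3 entries read)
#3 VA=0x5038137EB (w,kernel):
  lvl0: tbl 0x2B, slot 20 ⇒ 0x4A007 (P1/RW1/US1/PS0)
  lvl1: tbl 0x4A, slot 28 ⇒ 0x4B007 (P1/RW1/US1/PS0)
  lvl2: tbl 0x4B, slot 19 ⇒ 0xA006 (P0/RW1/US1/PS0)
  → PAGE_NOT_PRESENT  (3 entries read)

Access #3 fault: PAGE_NOT_PRESENT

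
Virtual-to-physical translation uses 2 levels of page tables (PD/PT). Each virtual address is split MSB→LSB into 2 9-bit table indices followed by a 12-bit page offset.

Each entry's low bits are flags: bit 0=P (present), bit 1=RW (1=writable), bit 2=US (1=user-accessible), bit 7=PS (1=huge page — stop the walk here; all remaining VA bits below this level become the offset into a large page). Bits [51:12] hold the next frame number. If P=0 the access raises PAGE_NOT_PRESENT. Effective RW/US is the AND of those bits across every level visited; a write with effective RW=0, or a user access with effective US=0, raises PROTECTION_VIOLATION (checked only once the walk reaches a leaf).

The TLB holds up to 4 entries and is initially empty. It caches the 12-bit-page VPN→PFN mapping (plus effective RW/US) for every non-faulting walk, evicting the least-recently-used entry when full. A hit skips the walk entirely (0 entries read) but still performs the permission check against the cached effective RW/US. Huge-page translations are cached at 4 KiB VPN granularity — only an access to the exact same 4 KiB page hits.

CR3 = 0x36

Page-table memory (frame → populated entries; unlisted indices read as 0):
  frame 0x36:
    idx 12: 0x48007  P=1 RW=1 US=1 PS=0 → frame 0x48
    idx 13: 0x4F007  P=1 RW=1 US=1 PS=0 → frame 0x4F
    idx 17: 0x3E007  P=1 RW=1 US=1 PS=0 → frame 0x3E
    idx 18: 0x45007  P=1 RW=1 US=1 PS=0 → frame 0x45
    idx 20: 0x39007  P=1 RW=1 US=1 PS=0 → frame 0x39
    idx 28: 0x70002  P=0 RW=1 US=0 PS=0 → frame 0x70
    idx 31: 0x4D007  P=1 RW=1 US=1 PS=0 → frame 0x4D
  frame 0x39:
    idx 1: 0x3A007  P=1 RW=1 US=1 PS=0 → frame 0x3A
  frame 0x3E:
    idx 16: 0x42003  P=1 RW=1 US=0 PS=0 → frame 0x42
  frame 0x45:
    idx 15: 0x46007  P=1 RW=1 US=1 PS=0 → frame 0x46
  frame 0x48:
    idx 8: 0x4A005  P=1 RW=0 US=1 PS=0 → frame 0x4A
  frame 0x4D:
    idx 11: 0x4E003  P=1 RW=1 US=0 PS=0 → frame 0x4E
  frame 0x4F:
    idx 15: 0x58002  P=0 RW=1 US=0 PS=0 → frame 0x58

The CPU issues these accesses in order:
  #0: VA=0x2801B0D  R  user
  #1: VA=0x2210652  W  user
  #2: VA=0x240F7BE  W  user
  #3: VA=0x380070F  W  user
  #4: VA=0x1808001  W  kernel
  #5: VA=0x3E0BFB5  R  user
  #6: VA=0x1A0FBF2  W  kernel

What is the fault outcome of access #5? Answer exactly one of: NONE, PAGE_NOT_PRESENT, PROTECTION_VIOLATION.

Walk each access:
#0 VA=0x2801B0D (r,user):
  lvl0: tbl 0x36, slot 20 ⇒ 0x39007 (P1/RW1/US1/PS0)
  lvl1: tbl 0x39, slot 1 ⇒ 0x3A007 (P1/RW1/US1/PS0)
  ⇒ phys 0x3AB0D  [2 reads]
#1 VA=0x2210652 (w,user):
  lvl0: tbl 0x36, slot 17 ⇒ 0x3E007 (P1/RW1/US1/PS0)
  lvl1: tbl 0x3E, slot 16 ⇒ 0x42003 (P1/RW1/US0/PS0)
  ✗ PROTECTION_VIOLATION  [2 reads]
#2 VA=0x240F7BE (w,user):
  lvl0: tbl 0x36, slot 18 ⇒ 0x45007 (P1/RW1/US1/PS0)
  lvl1: tbl 0x45, slot 15 ⇒ 0x46007 (P1/RW1/US1/PS0)
  ⇒ phys 0x467BE  [2 reads]
#3 VA=0x380070F (w,user):
  lvl0: tbl 0x36, slot 28 ⇒ 0x70002 (P0/RW1/US0/PS0)
  ✗ PAGE_NOT_PRESENT  [1 reads]
#4 VA=0x1808001 (w,kernel):
  lvl0: tbl 0x36, slot 12 ⇒ 0x48007 (P1/RW1/US1/PS0)
  lvl1: tbl 0x48, slot 8 ⇒ 0x4A005 (P1/RW0/US1/PS0)
  ✗ PROTECTION_VIOLATION  [2 reads]
#5 VA=0x3E0BFB5 (r,user):
  lvl0: tbl 0x36, slot 31 ⇒ 0x4D007 (P1/RW1/US1/PS0)
  lvl1: tbl 0x4D, slot 11 ⇒ 0x4E003 (P1/RW1/US0/PS0)
  ✗ PROTECTION_VIOLATION  [2 reads]
#6 VA=0x1A0FBF2 (w,kernel):
  lvl0: tbl 0x36, slot 13 ⇒ 0x4F007 (P1/RW1/US1/PS0)
  lvl1: tbl 0x4F, slot 15 ⇒ 0x58002 (P0/RW1/US0/PS0)
  ✗ PAGE_NOT_PRESENT  [2 reads]

Access #5 fault: PROTECTION_VIOLATION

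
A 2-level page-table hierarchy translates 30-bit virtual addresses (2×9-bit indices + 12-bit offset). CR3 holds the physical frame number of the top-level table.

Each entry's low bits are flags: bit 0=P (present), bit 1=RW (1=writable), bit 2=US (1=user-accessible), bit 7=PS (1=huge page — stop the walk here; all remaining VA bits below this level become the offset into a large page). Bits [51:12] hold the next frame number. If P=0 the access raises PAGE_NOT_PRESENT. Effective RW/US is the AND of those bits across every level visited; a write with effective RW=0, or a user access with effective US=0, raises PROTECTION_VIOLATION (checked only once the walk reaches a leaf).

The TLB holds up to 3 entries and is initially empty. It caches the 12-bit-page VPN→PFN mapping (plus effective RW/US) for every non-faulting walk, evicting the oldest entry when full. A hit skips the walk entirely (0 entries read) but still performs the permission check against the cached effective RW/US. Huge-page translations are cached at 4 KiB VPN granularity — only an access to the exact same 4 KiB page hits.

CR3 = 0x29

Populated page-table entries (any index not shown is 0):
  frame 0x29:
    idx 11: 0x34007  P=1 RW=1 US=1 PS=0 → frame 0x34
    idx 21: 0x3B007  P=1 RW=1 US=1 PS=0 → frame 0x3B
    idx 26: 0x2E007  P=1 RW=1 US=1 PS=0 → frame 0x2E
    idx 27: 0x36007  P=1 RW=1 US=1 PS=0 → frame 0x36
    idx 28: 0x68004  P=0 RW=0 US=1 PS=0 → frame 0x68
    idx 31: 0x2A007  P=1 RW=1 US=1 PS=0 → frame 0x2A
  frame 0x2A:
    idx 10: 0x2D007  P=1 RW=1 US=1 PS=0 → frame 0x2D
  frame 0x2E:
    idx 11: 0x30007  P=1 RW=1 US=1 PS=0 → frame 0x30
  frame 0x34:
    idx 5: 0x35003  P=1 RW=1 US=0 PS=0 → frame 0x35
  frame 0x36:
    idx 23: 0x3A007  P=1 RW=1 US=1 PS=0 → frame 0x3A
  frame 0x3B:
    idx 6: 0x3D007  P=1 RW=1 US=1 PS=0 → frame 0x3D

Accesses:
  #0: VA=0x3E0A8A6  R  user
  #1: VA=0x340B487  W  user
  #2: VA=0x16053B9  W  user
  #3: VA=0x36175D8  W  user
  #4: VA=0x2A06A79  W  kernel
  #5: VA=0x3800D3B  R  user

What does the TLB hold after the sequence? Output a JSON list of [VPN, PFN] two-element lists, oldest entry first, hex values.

Trace:
#0 VA=0x3E0A8A6 (r,user):
  L0: frame=0x29 idx=31 entry=0x2A007 [P=1 RW=1 US=1 PS=0]
  L1: frame=0x2A idx=10 entry=0x2D007 [P=1 RW=1 US=1 PS=0]
  ⇒ phys 0x2D8A6  [2 reads]
#1 VA=0x340B487 (w,user):
  L0: frame=0x29 idx=26 entry=0x2E007 [P=1 RW=1 US=1 PS=0]
  L1: frame=0x2E idx=11 entry=0x30007 [P=1 RW=1 US=1 PS=0]
  ⇒ phys 0x30487  [2 reads]
#2 VA=0x16053B9 (w,user):
  L0: frame=0x29 idx=11 entry=0x34007 [P=1 RW=1 US=1 PS=0]
  L1: frame=0x34 idx=5 entry=0x35003 [P=1 RW=1 US=0 PS=0]
  ⇒ fault: PROTECTION_VIOLATION  — 2 lookups
#3 VA=0x36175D8 (w,user):
  L0: frame=0x29 idx=27 entry=0x36007 [P=1 RW=1 US=1 PS=0]
  L1: frame=0x36 idx=23 entry=0x3A007 [P=1 RW=1 US=1 PS=0]
  ⇒ phys 0x3A5D8  [2 reads]
#4 VA=0x2A06A79 (w,kernel):
  L0: frame=0x29 idx=21 entry=0x3B007 [P=1 RW=1 US=1 PS=0]
  L1: frame=0x3B idx=6 entry=0x3D007 [P=1 RW=1 US=1 PS=0]
  ⇒ phys 0x3DA79  [2 reads]
#5 VA=0x3800D3B (r,user):
  L0: frame=0x29 idx=28 entry=0x68004 [P=0 RW=0 US=1 PS=0]
  ⇒ fault: PAGE_NOT_PRESENT  — 1 lookups

TLB: [["0x340B", "0x30"], ["0x3617", "0x3A"], ["0x2A06", "0x3D"]]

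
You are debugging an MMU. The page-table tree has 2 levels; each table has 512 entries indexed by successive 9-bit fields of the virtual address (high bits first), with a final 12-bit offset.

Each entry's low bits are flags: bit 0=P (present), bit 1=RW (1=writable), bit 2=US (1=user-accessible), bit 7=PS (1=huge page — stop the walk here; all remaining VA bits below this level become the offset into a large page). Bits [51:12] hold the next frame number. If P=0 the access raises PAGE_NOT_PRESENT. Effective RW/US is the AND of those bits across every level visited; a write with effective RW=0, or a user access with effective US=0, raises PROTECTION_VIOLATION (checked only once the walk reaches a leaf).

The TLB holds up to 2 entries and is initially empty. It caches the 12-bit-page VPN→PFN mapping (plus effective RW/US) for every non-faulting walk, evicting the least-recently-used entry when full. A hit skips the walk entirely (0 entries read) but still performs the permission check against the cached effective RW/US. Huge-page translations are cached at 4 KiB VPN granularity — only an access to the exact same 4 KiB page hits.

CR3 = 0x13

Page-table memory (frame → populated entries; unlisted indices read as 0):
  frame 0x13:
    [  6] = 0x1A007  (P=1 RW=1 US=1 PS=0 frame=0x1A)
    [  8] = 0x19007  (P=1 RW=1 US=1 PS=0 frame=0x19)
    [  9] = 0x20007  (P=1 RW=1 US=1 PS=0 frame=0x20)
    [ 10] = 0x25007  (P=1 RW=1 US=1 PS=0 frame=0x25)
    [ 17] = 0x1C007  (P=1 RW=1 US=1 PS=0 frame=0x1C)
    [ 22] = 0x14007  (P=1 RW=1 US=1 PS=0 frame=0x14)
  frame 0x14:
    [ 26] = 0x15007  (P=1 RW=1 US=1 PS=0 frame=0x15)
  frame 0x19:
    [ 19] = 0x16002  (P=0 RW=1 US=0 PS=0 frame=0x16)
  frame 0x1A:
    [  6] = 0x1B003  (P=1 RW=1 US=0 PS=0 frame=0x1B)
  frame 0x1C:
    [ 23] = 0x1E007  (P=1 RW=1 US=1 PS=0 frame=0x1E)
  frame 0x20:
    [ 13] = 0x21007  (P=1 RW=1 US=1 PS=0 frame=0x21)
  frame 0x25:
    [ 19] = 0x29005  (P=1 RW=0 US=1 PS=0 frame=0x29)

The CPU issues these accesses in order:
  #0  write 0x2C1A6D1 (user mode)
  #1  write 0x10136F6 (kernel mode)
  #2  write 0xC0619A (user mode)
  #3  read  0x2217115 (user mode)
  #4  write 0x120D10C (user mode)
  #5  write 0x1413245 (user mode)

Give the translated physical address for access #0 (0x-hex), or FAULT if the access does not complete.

Walk each access:
#0 VA=0x2C1A6D1 (w,user):
  L0 @0x13[22] → 0x14007  P=1,RW=1,US=1,PS=0
  L1 @0x14[26] → 0x15007  P=1,RW=1,US=1,PS=0
  ⇒ phys 0x156D1  [2 reads]
#1 VA=0x10136F6 (w,kernel):
  L0 @0x13[8] → 0x19007  P=1,RW=1,US=1,PS=0
  L1 @0x19[19] → 0x16002  P=0,RW=1,US=0,PS=0
  → PAGE_NOT_PRESENT  (2 entries read)
#2 VA=0xC0619A (w,user):
  L0 @0x13[6] → 0x1A007  P=1,RW=1,US=1,PS=0
  L1 @0x1A[6] → 0x1B003  P=1,RW=1,US=0,PS=0
  → PROTECTION_VIOLATION  (2 entries read)
#3 VA=0x2217115 (r,user):
  L0 @0x13[17] → 0x1C007  P=1,RW=1,US=1,PS=0
  L1 @0x1C[23] → 0x1E007  P=1,RW=1,US=1,PS=0
  ⇒ phys 0x1E115  [2 reads]
#4 VA=0x120D10C (w,user):
  L0 @0x13[9] → 0x20007  P=1,RW=1,US=1,PS=0
  L1 @0x20[13] → 0x21007  P=1,RW=1,US=1,PS=0
  ⇒ phys 0x2110C  [2 reads]
#5 VA=0x1413245 (w,user):
  L0 @0x13[10] → 0x25007  P=1,RW=1,US=1,PS=0
  L1 @0x25[19] → 0x29005  P=1,RW=0,US=1,PS=0
  → PROTECTION_VIOLATION  (2 entries read)

Access #0 PA: 0x156D1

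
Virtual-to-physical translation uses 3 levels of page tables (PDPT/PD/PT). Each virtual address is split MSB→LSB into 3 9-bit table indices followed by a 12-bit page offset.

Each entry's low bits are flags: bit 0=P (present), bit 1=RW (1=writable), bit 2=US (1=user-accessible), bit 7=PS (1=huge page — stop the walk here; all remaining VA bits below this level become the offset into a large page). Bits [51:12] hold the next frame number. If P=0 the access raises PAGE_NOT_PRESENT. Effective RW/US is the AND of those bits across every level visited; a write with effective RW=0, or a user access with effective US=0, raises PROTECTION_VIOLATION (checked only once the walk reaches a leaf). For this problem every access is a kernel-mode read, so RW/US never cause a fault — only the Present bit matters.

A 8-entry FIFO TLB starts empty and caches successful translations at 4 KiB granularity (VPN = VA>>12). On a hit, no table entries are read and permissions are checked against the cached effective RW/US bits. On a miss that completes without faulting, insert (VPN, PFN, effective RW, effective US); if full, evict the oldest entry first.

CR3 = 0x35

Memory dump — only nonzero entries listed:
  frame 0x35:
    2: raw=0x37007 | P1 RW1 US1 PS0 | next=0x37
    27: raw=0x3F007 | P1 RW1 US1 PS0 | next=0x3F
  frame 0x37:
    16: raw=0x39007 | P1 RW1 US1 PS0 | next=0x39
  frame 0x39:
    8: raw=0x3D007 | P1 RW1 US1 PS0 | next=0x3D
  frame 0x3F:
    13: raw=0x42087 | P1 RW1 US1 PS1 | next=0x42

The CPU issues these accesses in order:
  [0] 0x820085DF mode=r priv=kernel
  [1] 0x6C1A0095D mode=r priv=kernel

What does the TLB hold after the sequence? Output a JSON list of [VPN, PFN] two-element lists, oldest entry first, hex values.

Walk each access:
#0 VA=0x820085DF (r,kernel):
  L0: frame=0x35 idx=2 entry=0x37007 [P=1 RW=1 US=1 PS=0]
  L1: frame=0x37 idx=16 entry=0x39007 [P=1 RW=1 US=1 PS=0]
  L2: frame=0x39 idx=8 entry=0x3D007 [P=1 RW=1 US=1 PS=0]
  ✓ 0x3D5DF  — 3 lookups
#1 VA=0x6C1A0095D (r,kernel):
  L0: frame=0x35 idx=27 entry=0x3F007 [P=1 RW=1 US=1 PS=0]
  L1: frame=0x3F idx=13 entry=0x42087 [P=1 RW=1 US=1 PS=1]
  ✓ 0x4295D (huge @L1)  — 2 lookups

TLB: [["0x82008", "0x3D"], ["0x6C1A00", "0x42"]]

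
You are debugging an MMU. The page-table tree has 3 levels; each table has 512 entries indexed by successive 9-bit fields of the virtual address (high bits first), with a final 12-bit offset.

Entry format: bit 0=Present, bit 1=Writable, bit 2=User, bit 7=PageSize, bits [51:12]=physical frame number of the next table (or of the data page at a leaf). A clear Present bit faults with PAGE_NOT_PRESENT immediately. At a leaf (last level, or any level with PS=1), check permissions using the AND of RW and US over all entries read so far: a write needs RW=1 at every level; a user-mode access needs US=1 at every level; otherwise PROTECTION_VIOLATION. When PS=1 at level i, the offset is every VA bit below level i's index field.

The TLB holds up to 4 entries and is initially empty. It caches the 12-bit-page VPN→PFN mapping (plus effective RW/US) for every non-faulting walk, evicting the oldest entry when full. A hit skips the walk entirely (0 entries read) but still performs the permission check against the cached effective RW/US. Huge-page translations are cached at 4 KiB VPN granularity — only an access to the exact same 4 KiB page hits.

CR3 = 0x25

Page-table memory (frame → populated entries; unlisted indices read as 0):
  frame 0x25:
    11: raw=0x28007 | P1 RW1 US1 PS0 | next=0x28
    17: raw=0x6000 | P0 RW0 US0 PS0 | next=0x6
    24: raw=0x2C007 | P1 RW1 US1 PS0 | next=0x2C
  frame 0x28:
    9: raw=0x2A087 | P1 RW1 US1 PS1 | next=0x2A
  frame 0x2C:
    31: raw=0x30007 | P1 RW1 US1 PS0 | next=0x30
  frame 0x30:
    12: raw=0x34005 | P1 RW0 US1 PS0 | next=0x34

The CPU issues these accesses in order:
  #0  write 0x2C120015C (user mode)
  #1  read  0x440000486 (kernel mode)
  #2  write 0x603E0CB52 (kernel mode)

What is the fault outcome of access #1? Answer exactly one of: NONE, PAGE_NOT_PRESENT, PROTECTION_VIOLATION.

Trace:
#0 VA=0x2C120015C (w,user):
  lvl0: tbl 0x25, slot 11 ⇒ 0x28007 (P1/RW1/US1/PS0)
  lvl1: tbl 0x28, slot 9 ⇒ 0x2A087 (P1/RW1/US1/PS1)
  ✓ 0x2A15C (huge @L1)  — 2 lookups
#1 VA=0x440000486 (r,kernel):
  lvl0: tbl 0x25, slot 17 ⇒ 0x6000 (P0/RW0/US0/PS0)
  ✗ PAGE_NOT_PRESENT  [1 reads]
#2 VA=0x603E0CB52 (w,kernel):
  lvl0: tbl 0x25, slot 24 ⇒ 0x2C007 (P1/RW1/US1/PS0)
  lvl1: tbl 0x2C, slot 31 ⇒ 0x30007 (P1/RW1/US1/PS0)
  lvl2: tbl 0x30, slot 12 ⇒ 0x34005 (P1/RW0/US1/PS0)
  ✗ PROTECTION_VIOLATION  [3 reads]

Access #1 fault: PAGE_NOT_PRESENT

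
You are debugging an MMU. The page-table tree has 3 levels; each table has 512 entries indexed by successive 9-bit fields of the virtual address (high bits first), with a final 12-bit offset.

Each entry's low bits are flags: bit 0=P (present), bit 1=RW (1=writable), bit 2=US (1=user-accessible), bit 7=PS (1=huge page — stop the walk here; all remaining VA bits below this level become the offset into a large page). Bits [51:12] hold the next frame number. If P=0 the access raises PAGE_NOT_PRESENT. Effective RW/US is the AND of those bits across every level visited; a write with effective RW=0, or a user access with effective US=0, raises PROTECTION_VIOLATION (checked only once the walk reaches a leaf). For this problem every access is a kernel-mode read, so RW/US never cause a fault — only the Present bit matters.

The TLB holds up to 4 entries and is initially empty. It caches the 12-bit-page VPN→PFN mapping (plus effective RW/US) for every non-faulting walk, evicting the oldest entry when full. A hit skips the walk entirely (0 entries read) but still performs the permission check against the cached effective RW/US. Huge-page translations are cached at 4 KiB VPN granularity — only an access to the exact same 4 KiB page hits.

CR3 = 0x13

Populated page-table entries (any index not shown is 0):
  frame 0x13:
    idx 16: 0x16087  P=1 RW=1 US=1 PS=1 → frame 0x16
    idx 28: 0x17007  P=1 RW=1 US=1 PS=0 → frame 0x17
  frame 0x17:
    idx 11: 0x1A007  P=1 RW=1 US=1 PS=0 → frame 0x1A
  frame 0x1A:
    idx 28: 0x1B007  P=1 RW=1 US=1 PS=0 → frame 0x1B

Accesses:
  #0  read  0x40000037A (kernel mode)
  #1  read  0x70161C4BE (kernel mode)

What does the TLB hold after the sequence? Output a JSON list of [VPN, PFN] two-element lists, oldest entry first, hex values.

Trace:
#0 VA=0x40000037A (r,kernel):
  lvl0: tbl 0x13, slot 16 ⇒ 0x16087 (P1/RW1/US1/PS1)
  ⇒ phys 0x1637A (huge @L0)  [1 reads]
#1 VA=0x70161C4BE (r,kernel):
  lvl0: tbl 0x13, slot 28 ⇒ 0x17007 (P1/RW1/US1/PS0)
  lvl1: tbl 0x17, slot 11 ⇒ 0x1A007 (P1/RW1/US1/PS0)
  lvl2: tbl 0x1A, slot 28 ⇒ 0x1B007 (P1/RW1/US1/PS0)
  ⇒ phys 0x1B4BE  [3 reads]

TLB: [["0x400000", "0x16"], ["0x70161C", "0x1B"]]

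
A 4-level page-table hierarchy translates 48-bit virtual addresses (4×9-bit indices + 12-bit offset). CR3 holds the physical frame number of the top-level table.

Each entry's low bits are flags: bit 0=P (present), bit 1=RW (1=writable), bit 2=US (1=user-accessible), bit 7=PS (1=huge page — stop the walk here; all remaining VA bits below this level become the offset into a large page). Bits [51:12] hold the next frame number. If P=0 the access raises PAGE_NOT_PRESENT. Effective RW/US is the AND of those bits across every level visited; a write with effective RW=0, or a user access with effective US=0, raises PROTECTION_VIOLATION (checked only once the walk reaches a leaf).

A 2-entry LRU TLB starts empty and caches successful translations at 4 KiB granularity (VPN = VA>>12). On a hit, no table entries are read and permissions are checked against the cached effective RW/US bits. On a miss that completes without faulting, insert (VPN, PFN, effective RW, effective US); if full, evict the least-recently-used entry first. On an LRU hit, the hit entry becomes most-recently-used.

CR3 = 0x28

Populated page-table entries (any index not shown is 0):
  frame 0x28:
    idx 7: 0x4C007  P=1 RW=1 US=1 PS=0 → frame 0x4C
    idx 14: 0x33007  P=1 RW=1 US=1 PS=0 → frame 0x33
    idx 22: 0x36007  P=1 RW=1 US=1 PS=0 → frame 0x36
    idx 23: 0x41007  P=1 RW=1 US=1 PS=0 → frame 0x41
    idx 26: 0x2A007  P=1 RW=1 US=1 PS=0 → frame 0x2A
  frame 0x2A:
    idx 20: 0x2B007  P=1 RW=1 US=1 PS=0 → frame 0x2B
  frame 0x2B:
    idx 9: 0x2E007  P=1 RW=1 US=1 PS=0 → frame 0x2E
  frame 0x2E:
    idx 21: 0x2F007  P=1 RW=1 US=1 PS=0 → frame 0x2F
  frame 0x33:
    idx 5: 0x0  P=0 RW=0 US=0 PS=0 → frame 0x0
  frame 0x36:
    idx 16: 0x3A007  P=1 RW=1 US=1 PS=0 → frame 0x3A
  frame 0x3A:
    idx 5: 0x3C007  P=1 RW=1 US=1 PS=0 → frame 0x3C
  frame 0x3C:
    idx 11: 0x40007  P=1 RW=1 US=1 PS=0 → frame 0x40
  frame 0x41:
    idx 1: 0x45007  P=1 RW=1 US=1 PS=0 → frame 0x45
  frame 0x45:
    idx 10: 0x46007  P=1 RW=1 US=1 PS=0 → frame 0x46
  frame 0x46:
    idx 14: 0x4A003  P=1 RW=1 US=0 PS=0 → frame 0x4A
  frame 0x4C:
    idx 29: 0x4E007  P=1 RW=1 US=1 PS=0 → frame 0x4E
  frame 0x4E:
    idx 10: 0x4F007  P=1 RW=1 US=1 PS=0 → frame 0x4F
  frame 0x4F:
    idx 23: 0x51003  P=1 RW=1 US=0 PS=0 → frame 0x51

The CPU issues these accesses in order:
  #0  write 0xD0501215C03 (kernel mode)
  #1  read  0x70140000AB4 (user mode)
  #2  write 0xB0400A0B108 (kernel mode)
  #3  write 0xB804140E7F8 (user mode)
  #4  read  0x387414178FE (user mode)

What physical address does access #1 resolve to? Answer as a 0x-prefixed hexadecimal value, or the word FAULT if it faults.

Per-access translation:
#0 VA=0xD0501215C03 (w,kernel):
  L0: frame=0x28 idx=26 entry=0x2A007 [P=1 RW=1 US=1 PS=0]
  L1: frame=0x2A idx=20 entry=0x2B007 [P=1 RW=1 US=1 PS=0]
  L2: frame=0x2B idx=9 entry=0x2E007 [P=1 RW=1 US=1 PS=0]
  L3: frame=0x2E idx=21 entry=0x2F007 [P=1 RW=1 US=1 PS=0]
  → PA=0x2FC03  (4 entries read)
#1 VA=0x70140000AB4 (r,user):
  L0: frame=0x28 idx=14 entry=0x33007 [P=1 RW=1 US=1 PS=0]
  L1: frame=0x33 idx=5 entry=0x0 [P=0 RW=0 US=0 PS=0]
  → PAGE_NOT_PRESENT  (2 entries read)
#2 VA=0xB0400A0B108 (w,kernel):
  L0: frame=0x28 idx=22 entry=0x36007 [P=1 RW=1 US=1 PS=0]
  L1: frame=0x36 idx=16 entry=0x3A007 [P=1 RW=1 US=1 PS=0]
  L2: frame=0x3A idx=5 entry=0x3C007 [P=1 RW=1 US=1 PS=0]
  L3: frame=0x3C idx=11 entry=0x40007 [P=1 RW=1 US=1 PS=0]
  → PA=0x40108  (4 entries read)
#3 VA=0xB804140E7F8 (w,user):
  L0: frame=0x28 idx=23 entry=0x41007 [P=1 RW=1 US=1 PS=0]
  L1: frame=0x41 idx=1 entry=0x45007 [P=1 RW=1 US=1 PS=0]
  L2: frame=0x45 idx=10 entry=0x46007 [P=1 RW=1 US=1 PS=0]
  L3: frame=0x46 idx=14 entry=0x4A003 [P=1 RW=1 US=0 PS=0]
  → PROTECTION_VIOLATION  (4 entries read)
#4 VA=0x387414178FE (r,user):
  L0: frame=0x28 idx=7 entry=0x4C007 [P=1 RW=1 US=1 PS=0]
  L1: frame=0x4C idx=29 entry=0x4E007 [P=1 RW=1 US=1 PS=0]
  L2: frame=0x4E idx=10 entry=0x4F007 [P=1 RW=1 US=1 PS=0]
  L3: frame=0x4F idx=23 entry=0x51003 [P=1 RW=1 US=0 PS=0]
  → PROTECTION_VIOLATION  (4 entries read)

Access #1 PA: FAULT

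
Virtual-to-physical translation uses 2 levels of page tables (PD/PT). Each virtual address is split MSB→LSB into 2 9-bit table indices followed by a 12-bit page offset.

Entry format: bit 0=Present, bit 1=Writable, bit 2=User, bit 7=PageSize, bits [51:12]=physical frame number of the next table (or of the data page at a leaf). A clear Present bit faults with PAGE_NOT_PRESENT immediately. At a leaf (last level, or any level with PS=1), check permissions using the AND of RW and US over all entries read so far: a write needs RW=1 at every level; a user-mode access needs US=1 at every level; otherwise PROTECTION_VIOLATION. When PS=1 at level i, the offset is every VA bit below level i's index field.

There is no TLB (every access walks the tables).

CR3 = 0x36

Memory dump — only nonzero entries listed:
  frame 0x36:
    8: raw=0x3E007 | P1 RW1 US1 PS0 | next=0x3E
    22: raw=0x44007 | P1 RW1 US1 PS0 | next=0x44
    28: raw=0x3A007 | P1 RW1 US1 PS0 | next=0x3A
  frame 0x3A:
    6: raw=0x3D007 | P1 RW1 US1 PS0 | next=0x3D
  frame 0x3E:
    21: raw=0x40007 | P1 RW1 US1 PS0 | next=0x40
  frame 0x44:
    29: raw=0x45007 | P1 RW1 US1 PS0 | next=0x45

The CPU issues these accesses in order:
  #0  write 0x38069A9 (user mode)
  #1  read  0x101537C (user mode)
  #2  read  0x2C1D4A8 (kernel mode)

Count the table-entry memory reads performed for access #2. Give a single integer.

Walk each access:
#0 VA=0x38069A9 (w,user):
  [0] read 0x36 idx=28: raw=0x3A007 flags P=1 W=1 U=1 S=0
  [1] read 0x3A idx=6: raw=0x3D007 flags P=1 W=1 U=1 S=0
  ✓ 0x3D9A9  — 2 lookups
#1 VA=0x101537C (r,user):
  [0] read 0x36 idx=8: raw=0x3E007 flags P=1 W=1 U=1 S=0
  [1] read 0x3E idx=21: raw=0x40007 flags P=1 W=1 U=1 S=0
  ✓ 0x4037C  — 2 lookups
#2 VA=0x2C1D4A8 (r,kernel):
  [0] read 0x36 idx=22: raw=0x44007 flags P=1 W=1 U=1 S=0
  [1] read 0x44 idx=29: raw=0x45007 flags P=1 W=1 U=1 S=0
  ✓ 0x454A8  — 2 lookups

Entries read for #2: 2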